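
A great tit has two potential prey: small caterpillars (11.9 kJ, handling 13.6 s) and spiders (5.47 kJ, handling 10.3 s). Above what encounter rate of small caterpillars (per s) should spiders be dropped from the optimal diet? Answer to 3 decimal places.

At the threshold, the rate on small caterpillars alone equals the profitability of spiders: λ·11.9/(1 + λ·13.6) = 5.47/10.3 = 0.5311.
Rearranging, λ(11.9 − 0.5311×13.6) = 0.5311, so λ = 0.5311/4.677 = 0.1135 per s.

0.114 per s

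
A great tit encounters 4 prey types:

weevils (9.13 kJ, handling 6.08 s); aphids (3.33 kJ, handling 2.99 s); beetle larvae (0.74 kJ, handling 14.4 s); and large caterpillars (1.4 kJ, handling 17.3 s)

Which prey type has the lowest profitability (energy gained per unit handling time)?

beetle larvae

In descending order of E/h:
weevils: 9.13/6.08 = 1.5 kJ/s
aphids: 3.33/2.99 = 1.11 kJ/s
large caterpillars: 1.4/17.3 = 0.0809 kJ/s
beetle larvae: 0.74/14.4 = 0.0514 kJ/s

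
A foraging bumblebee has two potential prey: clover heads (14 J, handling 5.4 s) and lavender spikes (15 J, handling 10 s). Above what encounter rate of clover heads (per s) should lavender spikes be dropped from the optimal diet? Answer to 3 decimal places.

0.254 per s

Drop lavender spikes once their profitability E₂/h₂ falls below the rate achievable on clover heads alone: E₂/h₂ = λE₁/(1 + λh₁).
Solve for λ: λE₁h₂ = E₂(1 + λh₁) → λ(E₁h₂ − E₂h₁) = E₂ → λ = E₂/(E₁h₂ − E₂h₁).
λ = 15/(14×10 − 15×5.4) = 15/59 = 0.2542 per s.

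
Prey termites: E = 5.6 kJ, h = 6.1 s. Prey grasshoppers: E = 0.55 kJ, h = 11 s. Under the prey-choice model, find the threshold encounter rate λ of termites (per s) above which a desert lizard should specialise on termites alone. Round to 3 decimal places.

Drop grasshoppers once their profitability E₂/h₂ falls below the rate achievable on termites alone: E₂/h₂ = λE₁/(1 + λh₁).
Solve for λ: λE₁h₂ = E₂(1 + λh₁) → λ(E₁h₂ − E₂h₁) = E₂ → λ = E₂/(E₁h₂ − E₂h₁).
λ = 0.55/(5.6×11 − 0.55×6.1) = 0.55/58.24 = 0.009443 per s.

0.009 per s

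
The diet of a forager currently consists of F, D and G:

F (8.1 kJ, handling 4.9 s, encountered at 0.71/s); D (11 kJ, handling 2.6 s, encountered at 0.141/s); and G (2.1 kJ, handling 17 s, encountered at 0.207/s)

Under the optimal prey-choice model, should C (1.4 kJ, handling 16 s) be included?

On F, D and G alone, R = ΣλE/(1+Σλh) = 7.737/8.365 = 0.9249 kJ/s.
C: E/h = 1.4/16 = 0.0875 kJ/s.
0.0875 < 0.9249, so adding C would lower the average — exclude it.

No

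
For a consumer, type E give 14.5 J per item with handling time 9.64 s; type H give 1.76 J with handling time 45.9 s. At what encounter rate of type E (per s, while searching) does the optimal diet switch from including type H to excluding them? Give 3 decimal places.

0.003 per s

The zero-one rule: include type H iff E₂/h₂ > λE₁/(1+λh₁). Equality gives the switch point.
λE₁h₂ = E₂ + λE₂h₁ ⇒ λ = E₂/(E₁h₂ − E₂h₁) = 1.76/(665.5 − 16.97) = 0.002714 per s.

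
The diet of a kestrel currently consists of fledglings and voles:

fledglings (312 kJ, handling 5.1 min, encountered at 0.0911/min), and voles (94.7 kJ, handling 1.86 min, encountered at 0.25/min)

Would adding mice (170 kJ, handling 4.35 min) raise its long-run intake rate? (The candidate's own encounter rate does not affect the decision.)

Current rate: (0.0911×312 + 0.25×94.7)/(1 + 0.0911×5.1 + 0.25×1.86) = 27 kJ/min.
mice: E/h = 170/4.35 = 39.08 kJ/min.
Since 39.08 > R, including mice increases the long-run rate.

Yes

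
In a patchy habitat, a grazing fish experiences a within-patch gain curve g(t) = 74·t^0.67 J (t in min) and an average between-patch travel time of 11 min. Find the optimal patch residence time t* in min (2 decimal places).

Maximise g(t)/(T+t): set derivative to zero → g'(t)(T+t) = g(t).
g'(t) = 0.67·74·t^-0.33. Setting 0.67·74·t^-0.33 = 74·t^0.67/(11+t) gives 0.67(11+t) = t, so 0.33·t = 0.67×11.
t* = 0.67×11/0.33 = 22.33 min.

22.33 min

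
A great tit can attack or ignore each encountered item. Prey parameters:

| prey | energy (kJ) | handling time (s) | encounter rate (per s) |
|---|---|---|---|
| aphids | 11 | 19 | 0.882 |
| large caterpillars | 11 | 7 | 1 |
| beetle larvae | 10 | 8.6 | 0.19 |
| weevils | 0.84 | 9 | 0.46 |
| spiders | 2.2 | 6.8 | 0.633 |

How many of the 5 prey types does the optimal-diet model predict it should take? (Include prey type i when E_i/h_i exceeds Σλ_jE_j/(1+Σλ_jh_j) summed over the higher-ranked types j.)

E/h in descending order: large caterpillars 1.57, beetle larvae 1.16, aphids 0.579, spiders 0.324, weevils 0.0933 kJ/s. The optimal diet is the largest prefix of this list for which every included type satisfies E_i/h_i > R on the types above it.
Rate on top 1: 1.375. beetle larvae: 1.16 < 1.375 → exclude; stop.
Optimal diet: large caterpillars — 1 of 5 types.

1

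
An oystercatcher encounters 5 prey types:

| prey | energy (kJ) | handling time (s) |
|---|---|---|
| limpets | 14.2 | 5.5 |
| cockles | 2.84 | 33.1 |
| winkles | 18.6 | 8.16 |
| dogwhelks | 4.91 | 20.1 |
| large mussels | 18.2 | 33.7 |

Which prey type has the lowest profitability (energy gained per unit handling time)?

Profitability E/h (kJ/s): limpets = 14.2/5.5 = 2.58, cockles = 2.84/33.1 = 0.0858, winkles = 18.6/8.16 = 2.28, dogwhelks = 4.91/20.1 = 0.244, large mussels = 18.2/33.7 = 0.54.
Ranked: limpets > winkles > large mussels > dogwhelks > cockles.

cockles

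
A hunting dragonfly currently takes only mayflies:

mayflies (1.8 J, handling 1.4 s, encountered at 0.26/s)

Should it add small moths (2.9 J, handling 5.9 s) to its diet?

Yes

Intake rate on the current diet: R = (0.26×1.8) / (1 + 0.26×1.4) = 0.468/1.364 = 0.3431 J/s.
Profitability of small moths: 2.9/5.9 = 0.4915 J/s.
Since 0.4915 > R, including small moths increases the long-run rate.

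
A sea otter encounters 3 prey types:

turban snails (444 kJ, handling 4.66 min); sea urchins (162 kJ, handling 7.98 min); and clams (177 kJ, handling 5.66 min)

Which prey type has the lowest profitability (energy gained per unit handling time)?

sea urchins

In descending order of E/h:
turban snails: 444/4.66 = 95.3 kJ/min
clams: 177/5.66 = 31.3 kJ/min
sea urchins: 162/7.98 = 20.3 kJ/min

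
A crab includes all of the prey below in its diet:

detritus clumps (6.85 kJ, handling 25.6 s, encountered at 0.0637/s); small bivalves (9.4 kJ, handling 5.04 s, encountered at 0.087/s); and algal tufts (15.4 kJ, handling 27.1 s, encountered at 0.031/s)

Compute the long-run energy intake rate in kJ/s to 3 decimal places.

0.443 kJ/s

R = (0.0637×6.85 + 0.087×9.4 + 0.031×15.4) / (1 + 0.0637×25.6 + 0.087×5.04 + 0.031×27.1) = 1.732/3.909 = 0.4429 kJ/s.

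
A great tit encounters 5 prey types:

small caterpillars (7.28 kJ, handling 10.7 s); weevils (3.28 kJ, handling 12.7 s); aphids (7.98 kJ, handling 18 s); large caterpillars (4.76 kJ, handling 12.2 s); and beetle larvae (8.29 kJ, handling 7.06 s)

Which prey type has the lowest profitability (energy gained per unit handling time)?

In descending order of E/h:
beetle larvae: 8.29/7.06 = 1.17 kJ/s
small caterpillars: 7.28/10.7 = 0.68 kJ/s
aphids: 7.98/18 = 0.443 kJ/s
large caterpillars: 4.76/12.2 = 0.39 kJ/s
weevils: 3.28/12.7 = 0.258 kJ/s

weevils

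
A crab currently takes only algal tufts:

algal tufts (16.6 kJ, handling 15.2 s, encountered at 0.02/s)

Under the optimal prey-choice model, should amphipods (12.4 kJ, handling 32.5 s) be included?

Intake rate on the current diet: R = (0.02×16.6) / (1 + 0.02×15.2) = 0.332/1.304 = 0.2546 kJ/s.
amphipods: E/h = 12.4/32.5 = 0.3815 kJ/s.
Since 0.3815 > R, including amphipods increases the long-run rate.

Yes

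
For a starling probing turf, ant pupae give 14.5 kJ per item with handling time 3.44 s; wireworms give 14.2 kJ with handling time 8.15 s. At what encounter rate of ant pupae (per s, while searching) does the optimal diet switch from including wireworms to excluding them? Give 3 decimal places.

0.205 per s

The zero-one rule: include wireworms iff E₂/h₂ > λE₁/(1+λh₁). Equality gives the switch point.
λE₁h₂ = E₂ + λE₂h₁ ⇒ λ = E₂/(E₁h₂ − E₂h₁) = 14.2/(118.2 − 48.85) = 0.2048 per s.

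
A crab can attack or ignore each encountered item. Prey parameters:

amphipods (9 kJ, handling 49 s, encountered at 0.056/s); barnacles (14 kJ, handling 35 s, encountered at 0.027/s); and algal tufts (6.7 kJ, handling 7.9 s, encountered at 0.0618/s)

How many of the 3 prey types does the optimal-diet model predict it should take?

Profitabilities (E/h, kJ/s): algal tufts 0.848, barnacles 0.4, amphipods 0.184. Add prey in this order while the next type's profitability exceeds the intake rate on those already taken.
Rate on top 1: 0.2782. barnacles: 0.4 > 0.2782 → include.
Rate on top 2: 0.3255. amphipods: 0.184 < 0.3255 → exclude; stop.
Optimal diet: algal tufts, barnacles — 2 of 3 types.

2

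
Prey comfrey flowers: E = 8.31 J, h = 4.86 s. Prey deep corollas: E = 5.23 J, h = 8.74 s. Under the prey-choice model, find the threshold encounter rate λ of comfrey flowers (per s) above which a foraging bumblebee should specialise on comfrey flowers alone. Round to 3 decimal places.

0.111 per s

At the threshold, the rate on comfrey flowers alone equals the profitability of deep corollas: λ·8.31/(1 + λ·4.86) = 5.23/8.74 = 0.5984.
Rearranging, λ(8.31 − 0.5984×4.86) = 0.5984, so λ = 0.5984/5.402 = 0.1108 per s.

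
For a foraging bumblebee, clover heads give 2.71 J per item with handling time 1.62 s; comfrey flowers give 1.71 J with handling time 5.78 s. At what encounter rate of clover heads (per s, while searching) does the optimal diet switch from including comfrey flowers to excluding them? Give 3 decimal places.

At the threshold, the rate on clover heads alone equals the profitability of comfrey flowers: λ·2.71/(1 + λ·1.62) = 1.71/5.78 = 0.2958.
Rearranging, λ(2.71 − 0.2958×1.62) = 0.2958, so λ = 0.2958/2.231 = 0.1326 per s.

0.133 per s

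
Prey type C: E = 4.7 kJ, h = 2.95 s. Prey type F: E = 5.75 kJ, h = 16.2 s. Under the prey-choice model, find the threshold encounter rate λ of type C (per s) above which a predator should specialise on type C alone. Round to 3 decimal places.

0.097 per s

At the threshold, the rate on type C alone equals the profitability of type F: λ·4.7/(1 + λ·2.95) = 5.75/16.2 = 0.3549.
Rearranging, λ(4.7 − 0.3549×2.95) = 0.3549, so λ = 0.3549/3.653 = 0.09717 per s.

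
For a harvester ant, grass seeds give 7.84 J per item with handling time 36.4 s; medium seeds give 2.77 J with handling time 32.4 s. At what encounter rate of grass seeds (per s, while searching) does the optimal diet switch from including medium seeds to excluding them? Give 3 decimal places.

0.018 per s

At the threshold, the rate on grass seeds alone equals the profitability of medium seeds: λ·7.84/(1 + λ·36.4) = 2.77/32.4 = 0.08549.
Rearranging, λ(7.84 − 0.08549×36.4) = 0.08549, so λ = 0.08549/4.728 = 0.01808 per s.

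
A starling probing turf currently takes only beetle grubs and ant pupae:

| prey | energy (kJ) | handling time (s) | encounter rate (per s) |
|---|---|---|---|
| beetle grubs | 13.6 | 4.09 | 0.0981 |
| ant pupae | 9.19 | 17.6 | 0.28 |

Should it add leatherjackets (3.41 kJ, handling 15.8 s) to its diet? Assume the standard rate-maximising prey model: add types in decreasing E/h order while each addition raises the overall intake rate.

On beetle grubs and ant pupae alone, R = ΣλE/(1+Σλh) = 3.907/6.329 = 0.6174 kJ/s.
Profitability of leatherjackets: 3.41/15.8 = 0.2158 kJ/s.
Since 0.2158 < R, time spent handling leatherjackets is better spent searching.

No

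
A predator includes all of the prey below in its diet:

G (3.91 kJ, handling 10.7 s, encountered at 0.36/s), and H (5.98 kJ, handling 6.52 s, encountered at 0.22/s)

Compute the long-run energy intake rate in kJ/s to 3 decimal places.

Energy encountered per unit search time: 0.36×3.91 + 0.22×5.98 = 2.723 kJ/s.
Handling time per unit search time: 0.36×10.7 + 0.22×6.52 = 5.286.
Rate = 2.723/(1 + 5.286) = 0.4332 kJ/s.

0.433 kJ/s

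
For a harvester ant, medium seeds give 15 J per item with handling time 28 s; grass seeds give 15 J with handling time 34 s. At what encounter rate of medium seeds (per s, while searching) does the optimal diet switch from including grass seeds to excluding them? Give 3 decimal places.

0.167 per s

Drop grass seeds once their profitability E₂/h₂ falls below the rate achievable on medium seeds alone: E₂/h₂ = λE₁/(1 + λh₁).
Solve for λ: λE₁h₂ = E₂(1 + λh₁) → λ(E₁h₂ − E₂h₁) = E₂ → λ = E₂/(E₁h₂ − E₂h₁).
λ = 15/(15×34 − 15×28) = 15/90 = 0.1667 per s.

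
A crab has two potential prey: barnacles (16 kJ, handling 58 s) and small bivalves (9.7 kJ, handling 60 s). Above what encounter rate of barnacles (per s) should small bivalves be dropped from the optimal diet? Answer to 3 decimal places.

0.024 per s

Drop small bivalves once their profitability E₂/h₂ falls below the rate achievable on barnacles alone: E₂/h₂ = λE₁/(1 + λh₁).
Solve for λ: λE₁h₂ = E₂(1 + λh₁) → λ(E₁h₂ − E₂h₁) = E₂ → λ = E₂/(E₁h₂ − E₂h₁).
λ = 9.7/(16×60 − 9.7×58) = 9.7/397.4 = 0.02441 per s.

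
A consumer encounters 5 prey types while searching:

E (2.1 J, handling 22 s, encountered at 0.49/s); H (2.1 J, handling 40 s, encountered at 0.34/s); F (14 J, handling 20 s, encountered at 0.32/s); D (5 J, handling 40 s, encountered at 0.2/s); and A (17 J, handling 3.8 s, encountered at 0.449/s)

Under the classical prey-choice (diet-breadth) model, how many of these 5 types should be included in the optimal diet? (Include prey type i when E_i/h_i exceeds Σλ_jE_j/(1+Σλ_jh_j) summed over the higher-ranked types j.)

1

E/h in descending order: A 4.47, F 0.7, D 0.125, E 0.0955, H 0.0525 J/s. The optimal diet is the largest prefix of this list for which every included type satisfies E_i/h_i > R on the types above it.
Rate on top 1: 2.821. F: 0.7 < 2.821 → exclude; stop.
Optimal diet: A — 1 of 5 types.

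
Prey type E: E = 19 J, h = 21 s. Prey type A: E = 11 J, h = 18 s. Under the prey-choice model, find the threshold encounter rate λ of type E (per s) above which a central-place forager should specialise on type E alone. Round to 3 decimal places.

The zero-one rule: include type A iff E₂/h₂ > λE₁/(1+λh₁). Equality gives the switch point.
λE₁h₂ = E₂ + λE₂h₁ ⇒ λ = E₂/(E₁h₂ − E₂h₁) = 11/(342 − 231) = 0.0991 per s.

0.099 per s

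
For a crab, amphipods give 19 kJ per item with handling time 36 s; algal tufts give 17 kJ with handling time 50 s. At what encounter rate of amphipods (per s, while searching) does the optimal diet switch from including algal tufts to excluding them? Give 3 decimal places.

Drop algal tufts once their profitability E₂/h₂ falls below the rate achievable on amphipods alone: E₂/h₂ = λE₁/(1 + λh₁).
Solve for λ: λE₁h₂ = E₂(1 + λh₁) → λ(E₁h₂ − E₂h₁) = E₂ → λ = E₂/(E₁h₂ − E₂h₁).
λ = 17/(19×50 − 17×36) = 17/338 = 0.0503 per s.

0.050 per s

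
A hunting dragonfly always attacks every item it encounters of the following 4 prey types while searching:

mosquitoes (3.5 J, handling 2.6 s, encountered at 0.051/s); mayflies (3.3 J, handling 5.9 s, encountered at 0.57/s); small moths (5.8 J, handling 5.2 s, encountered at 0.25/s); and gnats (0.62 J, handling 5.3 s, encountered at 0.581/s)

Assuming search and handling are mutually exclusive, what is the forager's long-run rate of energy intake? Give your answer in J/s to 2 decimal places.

0.44 J/s

R = (0.051×3.5 + 0.57×3.3 + 0.25×5.8 + 0.581×0.62) / (1 + 0.051×2.6 + 0.57×5.9 + 0.25×5.2 + 0.581×5.3) = 3.87/8.875 = 0.436 J/s.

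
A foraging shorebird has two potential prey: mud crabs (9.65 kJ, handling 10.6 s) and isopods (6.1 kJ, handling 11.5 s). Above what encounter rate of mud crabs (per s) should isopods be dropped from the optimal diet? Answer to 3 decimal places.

The zero-one rule: include isopods iff E₂/h₂ > λE₁/(1+λh₁). Equality gives the switch point.
λE₁h₂ = E₂ + λE₂h₁ ⇒ λ = E₂/(E₁h₂ − E₂h₁) = 6.1/(111 − 64.66) = 0.1317 per s.

0.132 per s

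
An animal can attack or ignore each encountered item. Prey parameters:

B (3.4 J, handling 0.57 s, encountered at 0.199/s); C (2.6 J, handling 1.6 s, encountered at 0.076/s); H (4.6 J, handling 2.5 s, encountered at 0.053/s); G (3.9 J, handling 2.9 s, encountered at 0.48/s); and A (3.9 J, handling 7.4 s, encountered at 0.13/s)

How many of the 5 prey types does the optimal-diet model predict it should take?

Profitabilities (E/h, J/s): B 5.96, H 1.84, C 1.62, G 1.34, A 0.527. Add prey in this order while the next type's profitability exceeds the intake rate on those already taken.
Rate on top 1: 0.6077. H: 1.84 > 0.6077 → include.
Rate on top 2: 0.7387. C: 1.62 > 0.7387 → include.
Rate on top 3: 0.8175. G: 1.34 > 0.8175 → include.
Rate on top 4: 1.084. A: 0.527 < 1.084 → exclude; stop.
Optimal diet: B, H, C, G — 4 of 5 types.

4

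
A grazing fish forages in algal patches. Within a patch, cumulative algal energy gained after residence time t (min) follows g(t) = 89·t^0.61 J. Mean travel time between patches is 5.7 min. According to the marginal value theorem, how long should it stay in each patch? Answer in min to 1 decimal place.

By the marginal value theorem, leave when the instantaneous gain rate g'(t) equals the habitat-wide average g(t)/(T + t).
g'(t) = 0.61·89·t^-0.39. Setting 0.61·89·t^-0.39 = 89·t^0.61/(5.7+t) gives 0.61(5.7+t) = t, so 0.39·t = 0.61×5.7.
t* = 0.61×5.7/0.39 = 8.915 min.

8.9 min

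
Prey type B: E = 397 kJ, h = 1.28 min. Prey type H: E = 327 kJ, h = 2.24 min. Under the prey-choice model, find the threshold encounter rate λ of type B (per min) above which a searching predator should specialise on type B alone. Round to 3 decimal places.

0.695 per min

The zero-one rule: include type H iff E₂/h₂ > λE₁/(1+λh₁). Equality gives the switch point.
λE₁h₂ = E₂ + λE₂h₁ ⇒ λ = E₂/(E₁h₂ − E₂h₁) = 327/(889.3 − 418.6) = 0.6947 per min.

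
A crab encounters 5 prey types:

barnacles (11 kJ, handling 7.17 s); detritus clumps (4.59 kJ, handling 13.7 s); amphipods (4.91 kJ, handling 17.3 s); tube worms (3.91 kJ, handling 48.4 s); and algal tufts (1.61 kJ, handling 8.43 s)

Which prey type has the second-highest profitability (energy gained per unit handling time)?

detritus clumps

Profitability E/h (kJ/s): barnacles = 11/7.17 = 1.53, detritus clumps = 4.59/13.7 = 0.335, amphipods = 4.91/17.3 = 0.284, tube worms = 3.91/48.4 = 0.0808, algal tufts = 1.61/8.43 = 0.191.
Ranked: barnacles > detritus clumps > amphipods > algal tufts > tube worms.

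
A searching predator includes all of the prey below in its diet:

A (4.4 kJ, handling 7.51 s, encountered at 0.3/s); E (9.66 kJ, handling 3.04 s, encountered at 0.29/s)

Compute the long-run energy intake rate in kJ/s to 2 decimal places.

R = Σλ_iE_i / (1 + Σλ_ih_i)
Numerator: 0.3×4.4 + 0.29×9.66 = 4.121
Denominator: 1 + 0.3×7.51 + 0.29×3.04 = 4.135
R = 4.121/4.135 = 0.9968 kJ/s

1.00 kJ/s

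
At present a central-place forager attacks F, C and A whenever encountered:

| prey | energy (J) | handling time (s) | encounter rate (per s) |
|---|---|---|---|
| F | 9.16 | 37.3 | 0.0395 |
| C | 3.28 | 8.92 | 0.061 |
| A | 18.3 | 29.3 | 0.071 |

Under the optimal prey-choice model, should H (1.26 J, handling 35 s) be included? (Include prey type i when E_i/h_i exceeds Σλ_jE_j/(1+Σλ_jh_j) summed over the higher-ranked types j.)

On F, C and A alone, R = ΣλE/(1+Σλh) = 1.861/5.098 = 0.3651 J/s.
H: E/h = 1.26/35 = 0.036 J/s.
Since 0.036 < R, time spent handling H is better spent searching.

No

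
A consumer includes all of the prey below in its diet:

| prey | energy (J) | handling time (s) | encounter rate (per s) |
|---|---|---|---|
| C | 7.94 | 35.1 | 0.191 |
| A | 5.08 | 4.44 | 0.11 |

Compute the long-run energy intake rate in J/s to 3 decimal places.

0.253 J/s

R = Σλ_iE_i / (1 + Σλ_ih_i)
Numerator: 0.191×7.94 + 0.11×5.08 = 2.075
Denominator: 1 + 0.191×35.1 + 0.11×4.44 = 8.193
R = 2.075/8.193 = 0.2533 J/s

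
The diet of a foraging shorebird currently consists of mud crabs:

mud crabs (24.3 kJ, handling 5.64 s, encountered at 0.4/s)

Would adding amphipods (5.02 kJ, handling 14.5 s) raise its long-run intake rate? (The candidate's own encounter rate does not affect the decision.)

No

On mud crabs alone, R = ΣλE/(1+Σλh) = 9.72/3.256 = 2.985 kJ/s.
amphipods: E/h = 5.02/14.5 = 0.3462 kJ/s.
Since 0.3462 < R, time spent handling amphipods is better spent searching.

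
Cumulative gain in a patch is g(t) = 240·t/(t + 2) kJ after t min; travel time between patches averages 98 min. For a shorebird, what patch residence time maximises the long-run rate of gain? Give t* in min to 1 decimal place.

14.0 min

Maximise g(t)/(T+t): set derivative to zero → g'(t)(T+t) = g(t).
g'(t) = 240·2/(t + 2)². Setting 240·2/(t+2)² = 240t/[(t+2)(98+t)] gives 2(98+t) = t(t+2), so t² = 2×98 = 196.
t* = √196 = 14 min.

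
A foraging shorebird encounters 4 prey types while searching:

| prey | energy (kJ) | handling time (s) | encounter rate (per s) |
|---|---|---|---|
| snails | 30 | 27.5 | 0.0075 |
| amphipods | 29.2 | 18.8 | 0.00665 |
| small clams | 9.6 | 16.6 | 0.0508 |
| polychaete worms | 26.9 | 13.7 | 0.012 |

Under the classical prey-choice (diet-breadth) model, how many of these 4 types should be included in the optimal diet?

4

Profitabilities (E/h, kJ/s): polychaete worms 1.96, amphipods 1.55, snails 1.09, small clams 0.578. Add prey in this order while the next type's profitability exceeds the intake rate on those already taken.
Rate on top 1: 0.2772. amphipods: 1.55 > 0.2772 → include.
Rate on top 2: 0.4009. snails: 1.09 > 0.4009 → include.
Rate on top 3: 0.4961. small clams: 0.578 > 0.4961 → include.
Optimal diet: polychaete worms, amphipods, snails, small clams — 4 of 4 types.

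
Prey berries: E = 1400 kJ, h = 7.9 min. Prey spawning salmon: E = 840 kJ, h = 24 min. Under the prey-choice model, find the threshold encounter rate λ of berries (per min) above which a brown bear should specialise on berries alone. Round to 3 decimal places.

0.031 per min

At the threshold, the rate on berries alone equals the profitability of spawning salmon: λ·1400/(1 + λ·7.9) = 840/24 = 35.
Rearranging, λ(1400 − 35×7.9) = 35, so λ = 35/1124 = 0.03115 per min.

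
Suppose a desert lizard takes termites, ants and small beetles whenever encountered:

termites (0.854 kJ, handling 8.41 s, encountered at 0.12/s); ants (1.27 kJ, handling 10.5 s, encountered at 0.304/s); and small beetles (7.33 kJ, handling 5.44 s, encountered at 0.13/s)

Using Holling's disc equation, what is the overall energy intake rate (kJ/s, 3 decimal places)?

R = (0.12×0.854 + 0.304×1.27 + 0.13×7.33) / (1 + 0.12×8.41 + 0.304×10.5 + 0.13×5.44) = 1.441/5.908 = 0.244 kJ/s.

0.244 kJ/s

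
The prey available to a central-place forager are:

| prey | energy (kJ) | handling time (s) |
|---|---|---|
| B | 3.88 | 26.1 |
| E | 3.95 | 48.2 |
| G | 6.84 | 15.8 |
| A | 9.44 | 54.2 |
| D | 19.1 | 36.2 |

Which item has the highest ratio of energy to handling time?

In descending order of E/h:
D: 19.1/36.2 = 0.528 kJ/s
G: 6.84/15.8 = 0.433 kJ/s
A: 9.44/54.2 = 0.174 kJ/s
B: 3.88/26.1 = 0.149 kJ/s
E: 3.95/48.2 = 0.082 kJ/s

D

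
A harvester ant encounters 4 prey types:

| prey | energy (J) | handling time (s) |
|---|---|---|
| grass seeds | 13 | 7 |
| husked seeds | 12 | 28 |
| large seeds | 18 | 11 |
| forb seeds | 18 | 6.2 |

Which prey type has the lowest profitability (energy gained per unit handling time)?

husked seeds

Profitability E/h (J/s): grass seeds = 13/7 = 1.86, husked seeds = 12/28 = 0.429, large seeds = 18/11 = 1.64, forb seeds = 18/6.2 = 2.9.
Ranked: forb seeds > grass seeds > large seeds > husked seeds.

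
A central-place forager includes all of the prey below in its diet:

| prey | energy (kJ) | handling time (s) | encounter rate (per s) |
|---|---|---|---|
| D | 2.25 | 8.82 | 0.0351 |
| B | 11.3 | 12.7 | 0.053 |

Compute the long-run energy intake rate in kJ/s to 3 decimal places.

R = (0.0351×2.25 + 0.053×11.3) / (1 + 0.0351×8.82 + 0.053×12.7) = 0.6779/1.983 = 0.3419 kJ/s.

0.342 kJ/s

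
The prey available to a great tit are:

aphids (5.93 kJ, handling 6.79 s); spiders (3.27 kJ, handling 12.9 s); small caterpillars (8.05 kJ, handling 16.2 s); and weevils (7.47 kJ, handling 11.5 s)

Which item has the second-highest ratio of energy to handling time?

weevils

In descending order of E/h:
aphids: 5.93/6.79 = 0.873 kJ/s
weevils: 7.47/11.5 = 0.65 kJ/s
small caterpillars: 8.05/16.2 = 0.497 kJ/s
spiders: 3.27/12.9 = 0.253 kJ/s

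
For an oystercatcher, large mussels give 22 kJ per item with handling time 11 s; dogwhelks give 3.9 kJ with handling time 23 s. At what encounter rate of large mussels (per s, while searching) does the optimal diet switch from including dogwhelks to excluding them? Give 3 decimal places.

At the threshold, the rate on large mussels alone equals the profitability of dogwhelks: λ·22/(1 + λ·11) = 3.9/23 = 0.1696.
Rearranging, λ(22 − 0.1696×11) = 0.1696, so λ = 0.1696/20.13 = 0.008422 per s.

0.008 per s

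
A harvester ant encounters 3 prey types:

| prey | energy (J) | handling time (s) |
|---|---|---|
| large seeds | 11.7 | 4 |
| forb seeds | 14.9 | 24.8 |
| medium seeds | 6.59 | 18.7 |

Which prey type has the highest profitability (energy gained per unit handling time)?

large seeds

Profitability E/h (J/s): large seeds = 11.7/4 = 2.92, forb seeds = 14.9/24.8 = 0.601, medium seeds = 6.59/18.7 = 0.352.
Ranked: large seeds > forb seeds > medium seeds.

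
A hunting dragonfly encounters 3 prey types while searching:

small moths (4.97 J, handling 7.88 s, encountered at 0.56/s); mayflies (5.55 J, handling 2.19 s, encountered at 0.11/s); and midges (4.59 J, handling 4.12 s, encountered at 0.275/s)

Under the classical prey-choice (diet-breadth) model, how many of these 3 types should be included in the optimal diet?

Rank by E/h (J/s): mayflies 2.53, midges 1.11, small moths 0.631. Include each in turn until the next type's E/h falls below the running intake rate.
Rate on top 1: 0.492. midges: 1.11 > 0.492 → include.
Rate on top 2: 0.7889. small moths: 0.631 < 0.7889 → exclude; stop.
Optimal diet: mayflies, midges — 2 of 3 types.

2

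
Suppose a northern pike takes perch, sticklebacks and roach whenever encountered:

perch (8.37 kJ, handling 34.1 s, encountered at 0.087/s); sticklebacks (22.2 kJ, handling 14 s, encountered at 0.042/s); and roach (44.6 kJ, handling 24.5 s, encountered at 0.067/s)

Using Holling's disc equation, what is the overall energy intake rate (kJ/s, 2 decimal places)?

0.75 kJ/s

R = Σλ_iE_i / (1 + Σλ_ih_i)
Numerator: 0.087×8.37 + 0.042×22.2 + 0.067×44.6 = 4.649
Denominator: 1 + 0.087×34.1 + 0.042×14 + 0.067×24.5 = 6.196
R = 4.649/6.196 = 0.7503 kJ/s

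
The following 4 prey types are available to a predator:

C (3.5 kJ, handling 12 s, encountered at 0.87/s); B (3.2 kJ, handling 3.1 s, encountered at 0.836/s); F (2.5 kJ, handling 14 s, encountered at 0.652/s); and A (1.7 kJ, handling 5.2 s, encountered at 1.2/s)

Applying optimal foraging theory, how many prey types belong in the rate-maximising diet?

1

Rank by E/h (kJ/s): B 1.03, A 0.327, C 0.292, F 0.179. Include each in turn until the next type's E/h falls below the running intake rate.
Rate on top 1: 0.7448. A: 0.327 < 0.7448 → exclude; stop.
Optimal diet: B — 1 of 4 types.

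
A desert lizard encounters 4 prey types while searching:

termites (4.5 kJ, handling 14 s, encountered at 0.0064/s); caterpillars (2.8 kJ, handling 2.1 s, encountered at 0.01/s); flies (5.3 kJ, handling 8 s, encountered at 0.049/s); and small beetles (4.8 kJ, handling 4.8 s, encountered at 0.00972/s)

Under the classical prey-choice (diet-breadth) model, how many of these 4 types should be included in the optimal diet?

Profitabilities (E/h, kJ/s): caterpillars 1.33, small beetles 1, flies 0.662, termites 0.321. Add prey in this order while the next type's profitability exceeds the intake rate on those already taken.
Rate on top 1: 0.02742. small beetles: 1 > 0.02742 → include.
Rate on top 2: 0.06993. flies: 0.662 > 0.06993 → include.
Rate on top 3: 0.2291. termites: 0.321 > 0.2291 → include.
Optimal diet: caterpillars, small beetles, flies, termites — 4 of 4 types.

4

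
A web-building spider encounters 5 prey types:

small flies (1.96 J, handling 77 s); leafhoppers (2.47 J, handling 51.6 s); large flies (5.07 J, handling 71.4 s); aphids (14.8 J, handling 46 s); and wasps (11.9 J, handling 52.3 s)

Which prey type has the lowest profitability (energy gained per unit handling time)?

small flies

Profitability E/h (J/s): small flies = 1.96/77 = 0.0255, leafhoppers = 2.47/51.6 = 0.0479, large flies = 5.07/71.4 = 0.071, aphids = 14.8/46 = 0.322, wasps = 11.9/52.3 = 0.228.
Ranked: aphids > wasps > large flies > leafhoppers > small flies.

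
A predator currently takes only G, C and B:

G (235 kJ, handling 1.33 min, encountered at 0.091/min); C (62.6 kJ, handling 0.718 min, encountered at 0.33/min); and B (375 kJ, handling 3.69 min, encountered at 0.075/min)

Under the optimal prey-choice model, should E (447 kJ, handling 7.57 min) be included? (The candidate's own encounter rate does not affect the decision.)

Intake rate on the current diet: R = (0.091×235 + 0.33×62.6 + 0.075×375) / (1 + 0.091×1.33 + 0.33×0.718 + 0.075×3.69) = 70.17/1.635 = 42.92 kJ/min.
Profitability of E: 447/7.57 = 59.05 kJ/min.
59.05 > 42.92, so adding E raises the average — include it.

Yes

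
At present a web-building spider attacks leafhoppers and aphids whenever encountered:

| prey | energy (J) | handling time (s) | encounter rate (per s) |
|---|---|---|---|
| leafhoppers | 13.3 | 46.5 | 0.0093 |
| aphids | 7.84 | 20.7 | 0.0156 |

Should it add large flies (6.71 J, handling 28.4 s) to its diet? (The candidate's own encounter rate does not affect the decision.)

Yes

Intake rate on the current diet: R = (0.0093×13.3 + 0.0156×7.84) / (1 + 0.0093×46.5 + 0.0156×20.7) = 0.246/1.755 = 0.1401 J/s.
Profitability of large flies: 6.71/28.4 = 0.2363 J/s.
0.2363 > 0.1401, so adding large flies raises the average — include it.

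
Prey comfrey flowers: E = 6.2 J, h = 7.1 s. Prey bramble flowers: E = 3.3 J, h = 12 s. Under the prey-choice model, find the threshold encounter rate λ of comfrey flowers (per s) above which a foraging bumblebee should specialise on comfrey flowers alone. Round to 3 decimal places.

0.065 per s

Drop bramble flowers once their profitability E₂/h₂ falls below the rate achievable on comfrey flowers alone: E₂/h₂ = λE₁/(1 + λh₁).
Solve for λ: λE₁h₂ = E₂(1 + λh₁) → λ(E₁h₂ − E₂h₁) = E₂ → λ = E₂/(E₁h₂ − E₂h₁).
λ = 3.3/(6.2×12 − 3.3×7.1) = 3.3/50.97 = 0.06474 per s.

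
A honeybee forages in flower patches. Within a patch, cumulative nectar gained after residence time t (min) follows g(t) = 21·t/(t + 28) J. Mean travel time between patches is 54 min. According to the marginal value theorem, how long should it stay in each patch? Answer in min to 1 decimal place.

38.9 min

Optimal t* satisfies g'(t*) = g(t*)/(T + t*).
g'(t) = 21·28/(t + 28)². Setting 21·28/(t+28)² = 21t/[(t+28)(54+t)] gives 28(54+t) = t(t+28), so t² = 28×54 = 1512.
t* = √1512 = 38.88 min.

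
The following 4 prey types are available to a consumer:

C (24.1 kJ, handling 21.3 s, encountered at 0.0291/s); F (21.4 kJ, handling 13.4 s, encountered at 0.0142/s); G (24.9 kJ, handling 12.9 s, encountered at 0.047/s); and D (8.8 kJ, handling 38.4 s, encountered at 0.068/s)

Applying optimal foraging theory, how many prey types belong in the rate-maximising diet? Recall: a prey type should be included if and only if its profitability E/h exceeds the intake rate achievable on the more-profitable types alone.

E/h in descending order: G 1.93, F 1.6, C 1.13, D 0.229 kJ/s. The optimal diet is the largest prefix of this list for which every included type satisfies E_i/h_i > R on the types above it.
Rate on top 1: 0.7286. F: 1.6 > 0.7286 → include.
Rate on top 2: 0.8205. C: 1.13 > 0.8205 → include.
Rate on top 3: 0.9003. D: 0.229 < 0.9003 → exclude; stop.
Optimal diet: G, F, C — 3 of 4 types.

3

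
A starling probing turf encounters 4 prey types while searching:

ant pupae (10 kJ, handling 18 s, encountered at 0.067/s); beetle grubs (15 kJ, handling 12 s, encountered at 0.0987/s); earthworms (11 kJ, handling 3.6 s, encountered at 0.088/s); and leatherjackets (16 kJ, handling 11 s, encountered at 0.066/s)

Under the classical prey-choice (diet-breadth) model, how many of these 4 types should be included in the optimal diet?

Rank by E/h (kJ/s): earthworms 3.06, leatherjackets 1.45, beetle grubs 1.25, ant pupae 0.556. Include each in turn until the next type's E/h falls below the running intake rate.
Rate on top 1: 0.7351. leatherjackets: 1.45 > 0.7351 → include.
Rate on top 2: 0.9908. beetle grubs: 1.25 > 0.9908 → include.
Rate on top 3: 1.086. ant pupae: 0.556 < 1.086 → exclude; stop.
Optimal diet: earthworms, leatherjackets, beetle grubs — 3 of 4 types.

3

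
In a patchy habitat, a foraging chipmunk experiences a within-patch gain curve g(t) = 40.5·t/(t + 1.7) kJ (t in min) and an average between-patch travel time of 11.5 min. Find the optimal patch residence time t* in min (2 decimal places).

4.42 min

Maximise g(t)/(T+t): set derivative to zero → g'(t)(T+t) = g(t).
g'(t) = 40.5·1.7/(t + 1.7)². Setting 40.5·1.7/(t+1.7)² = 40.5t/[(t+1.7)(11.5+t)] gives 1.7(11.5+t) = t(t+1.7), so t² = 1.7×11.5 = 19.55.
t* = √19.55 = 4.422 min.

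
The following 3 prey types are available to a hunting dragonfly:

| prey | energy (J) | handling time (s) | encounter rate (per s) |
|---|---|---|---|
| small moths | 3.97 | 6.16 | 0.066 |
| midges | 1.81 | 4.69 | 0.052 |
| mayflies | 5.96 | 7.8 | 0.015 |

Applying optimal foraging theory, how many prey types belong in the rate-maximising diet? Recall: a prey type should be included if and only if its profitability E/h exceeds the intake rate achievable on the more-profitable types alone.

3

Profitabilities (E/h, J/s): mayflies 0.764, small moths 0.644, midges 0.386. Add prey in this order while the next type's profitability exceeds the intake rate on those already taken.
Rate on top 1: 0.08004. small moths: 0.644 > 0.08004 → include.
Rate on top 2: 0.2307. midges: 0.386 > 0.2307 → include.
Optimal diet: mayflies, small moths, midges — 3 of 3 types.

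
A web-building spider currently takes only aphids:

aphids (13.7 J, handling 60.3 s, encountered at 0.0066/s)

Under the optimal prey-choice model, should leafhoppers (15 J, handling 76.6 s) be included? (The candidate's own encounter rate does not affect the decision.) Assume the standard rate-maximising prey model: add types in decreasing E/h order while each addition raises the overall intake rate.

Current rate: (0.0066×13.7)/(1 + 0.0066×60.3) = 0.06468 J/s.
leafhoppers: E/h = 15/76.6 = 0.1958 J/s.
Since 0.1958 > R, including leafhoppers increases the long-run rate.

Yes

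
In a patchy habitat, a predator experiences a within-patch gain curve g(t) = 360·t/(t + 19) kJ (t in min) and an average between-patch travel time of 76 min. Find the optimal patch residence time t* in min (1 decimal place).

By the marginal value theorem, leave when the instantaneous gain rate g'(t) equals the habitat-wide average g(t)/(T + t).
g'(t) = 360·19/(t + 19)². Setting 360·19/(t+19)² = 360t/[(t+19)(76+t)] gives 19(76+t) = t(t+19), so t² = 19×76 = 1444.
t* = √1444 = 38 min.

38.0 min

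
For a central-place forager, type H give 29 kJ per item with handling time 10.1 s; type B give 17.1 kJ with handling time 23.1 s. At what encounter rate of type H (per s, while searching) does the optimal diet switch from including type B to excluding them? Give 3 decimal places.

0.034 per s

At the threshold, the rate on type H alone equals the profitability of type B: λ·29/(1 + λ·10.1) = 17.1/23.1 = 0.7403.
Rearranging, λ(29 − 0.7403×10.1) = 0.7403, so λ = 0.7403/21.52 = 0.03439 per s.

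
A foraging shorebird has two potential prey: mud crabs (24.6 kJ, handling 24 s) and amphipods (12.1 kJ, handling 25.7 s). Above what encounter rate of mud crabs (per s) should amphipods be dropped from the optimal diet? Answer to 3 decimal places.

0.035 per s

Drop amphipods once their profitability E₂/h₂ falls below the rate achievable on mud crabs alone: E₂/h₂ = λE₁/(1 + λh₁).
Solve for λ: λE₁h₂ = E₂(1 + λh₁) → λ(E₁h₂ − E₂h₁) = E₂ → λ = E₂/(E₁h₂ − E₂h₁).
λ = 12.1/(24.6×25.7 − 12.1×24) = 12.1/341.8 = 0.0354 per s.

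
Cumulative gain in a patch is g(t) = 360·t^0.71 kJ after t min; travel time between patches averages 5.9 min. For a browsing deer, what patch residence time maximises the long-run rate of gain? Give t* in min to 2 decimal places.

14.44 min

Maximise g(t)/(T+t): set derivative to zero → g'(t)(T+t) = g(t).
g'(t) = 0.71·360·t^-0.29. Setting 0.71·360·t^-0.29 = 360·t^0.71/(5.9+t) gives 0.71(5.9+t) = t, so 0.29·t = 0.71×5.9.
t* = 0.71×5.9/0.29 = 14.44 min.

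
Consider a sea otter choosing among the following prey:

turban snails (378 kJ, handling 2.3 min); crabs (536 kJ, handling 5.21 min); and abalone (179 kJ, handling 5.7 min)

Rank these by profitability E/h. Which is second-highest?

crabs

Profitability E/h (kJ/min): turban snails = 378/2.3 = 164, crabs = 536/5.21 = 103, abalone = 179/5.7 = 31.4.
Ranked: turban snails > crabs > abalone.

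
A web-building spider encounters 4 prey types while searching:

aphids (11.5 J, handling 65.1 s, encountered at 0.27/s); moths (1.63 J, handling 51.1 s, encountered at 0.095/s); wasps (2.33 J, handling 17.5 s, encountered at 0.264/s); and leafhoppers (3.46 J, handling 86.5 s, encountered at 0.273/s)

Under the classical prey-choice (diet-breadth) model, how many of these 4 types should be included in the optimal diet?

1

E/h in descending order: aphids 0.177, wasps 0.133, leafhoppers 0.04, moths 0.0319 J/s. The optimal diet is the largest prefix of this list for which every included type satisfies E_i/h_i > R on the types above it.
Rate on top 1: 0.1671. wasps: 0.133 < 0.1671 → exclude; stop.
Optimal diet: aphids — 1 of 4 types.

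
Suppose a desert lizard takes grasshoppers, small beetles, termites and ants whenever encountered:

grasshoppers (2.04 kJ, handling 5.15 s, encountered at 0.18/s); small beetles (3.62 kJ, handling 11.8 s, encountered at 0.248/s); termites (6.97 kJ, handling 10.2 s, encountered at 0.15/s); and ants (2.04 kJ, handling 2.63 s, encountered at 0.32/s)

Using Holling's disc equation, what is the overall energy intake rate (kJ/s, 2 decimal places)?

0.41 kJ/s

R = Σλ_iE_i / (1 + Σλ_ih_i)
Numerator: 0.18×2.04 + 0.248×3.62 + 0.15×6.97 + 0.32×2.04 = 2.963
Denominator: 1 + 0.18×5.15 + 0.248×11.8 + 0.15×10.2 + 0.32×2.63 = 7.225
R = 2.963/7.225 = 0.4101 kJ/s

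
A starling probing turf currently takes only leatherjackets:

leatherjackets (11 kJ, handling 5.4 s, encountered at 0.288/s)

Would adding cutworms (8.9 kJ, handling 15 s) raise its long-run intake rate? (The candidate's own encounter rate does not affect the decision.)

No

Current rate: (0.288×11)/(1 + 0.288×5.4) = 1.24 kJ/s.
Profitability of cutworms: 8.9/15 = 0.5933 kJ/s.
0.5933 < 1.24, so adding cutworms would lower the average — exclude it.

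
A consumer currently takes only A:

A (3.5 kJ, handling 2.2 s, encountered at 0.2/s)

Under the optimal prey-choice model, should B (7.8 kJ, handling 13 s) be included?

Yes

Current rate: (0.2×3.5)/(1 + 0.2×2.2) = 0.4861 kJ/s.
Profitability of B: 7.8/13 = 0.6 kJ/s.
0.6 > 0.4861, so adding B raises the average — include it.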